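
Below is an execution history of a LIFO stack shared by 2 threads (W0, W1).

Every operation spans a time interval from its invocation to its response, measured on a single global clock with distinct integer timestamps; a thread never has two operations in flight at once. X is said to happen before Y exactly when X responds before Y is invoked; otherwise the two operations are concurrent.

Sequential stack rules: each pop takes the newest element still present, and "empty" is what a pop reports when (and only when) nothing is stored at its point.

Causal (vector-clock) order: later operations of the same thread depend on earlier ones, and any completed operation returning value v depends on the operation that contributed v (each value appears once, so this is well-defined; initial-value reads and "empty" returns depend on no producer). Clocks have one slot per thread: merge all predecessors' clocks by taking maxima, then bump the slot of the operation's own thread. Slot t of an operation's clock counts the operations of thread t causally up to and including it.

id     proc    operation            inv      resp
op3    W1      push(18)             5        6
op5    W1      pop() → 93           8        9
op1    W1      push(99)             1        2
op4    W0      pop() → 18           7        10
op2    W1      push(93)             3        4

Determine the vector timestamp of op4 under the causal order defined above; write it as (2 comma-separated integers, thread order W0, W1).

invoked at 1, op1 has no predecessors; its own W1 bump gives (0, 1)
merge at op2 (invoked 3): VC(op1)=(0, 1), own-thread bump on W1 → (0, 2)
merge at op3 (invoked 5): VC(op2)=(0, 2), own-thread bump on W1 → (0, 3)
merge at op5 (invoked 8): VC(op2)=(0, 2), VC(op3)=(0, 3), own-thread bump on W1 → (0, 4)
merge at op4 (invoked 7): VC(op3)=(0, 3), own-thread bump on W0 → (1, 3)
target: VC(op4) = (1, 3)

(1, 3)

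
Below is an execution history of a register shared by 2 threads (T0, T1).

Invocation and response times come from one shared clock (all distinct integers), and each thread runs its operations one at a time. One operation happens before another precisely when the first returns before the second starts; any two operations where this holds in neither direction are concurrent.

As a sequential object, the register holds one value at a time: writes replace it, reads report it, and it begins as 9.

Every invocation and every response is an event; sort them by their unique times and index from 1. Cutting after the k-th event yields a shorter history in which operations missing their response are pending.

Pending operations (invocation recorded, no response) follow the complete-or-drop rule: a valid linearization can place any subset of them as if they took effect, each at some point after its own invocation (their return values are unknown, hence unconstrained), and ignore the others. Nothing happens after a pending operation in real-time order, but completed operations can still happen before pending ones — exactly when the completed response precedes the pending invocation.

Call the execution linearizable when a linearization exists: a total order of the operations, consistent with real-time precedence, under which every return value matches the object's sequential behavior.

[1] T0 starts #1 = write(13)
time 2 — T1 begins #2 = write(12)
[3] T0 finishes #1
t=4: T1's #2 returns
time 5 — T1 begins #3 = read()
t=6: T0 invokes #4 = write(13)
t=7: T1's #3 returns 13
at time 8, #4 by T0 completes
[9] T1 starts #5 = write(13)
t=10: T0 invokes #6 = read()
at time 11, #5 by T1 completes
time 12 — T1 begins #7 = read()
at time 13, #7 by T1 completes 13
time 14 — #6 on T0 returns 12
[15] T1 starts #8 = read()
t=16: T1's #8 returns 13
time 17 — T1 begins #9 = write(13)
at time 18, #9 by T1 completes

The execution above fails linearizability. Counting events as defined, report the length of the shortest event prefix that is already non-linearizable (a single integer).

14

events 1..13 are still linearizable — one witness is #1, #2, #4, #3, #5, #6, #7:
step 1: #1 write(13) — value 13
step 2: #2 write(12) — value 12
step 3: #4 write(13) — value 13
step 4: #3 read() → 13 — value 13
step 5: #5 write(13) — value 13
step 6: #6 read() (pending, included) — value 13
step 7: #7 read() → 13 — value 13
adding event 14 (#6 responds at 14) leaves no legal real-time order
e.g. #1, #2, #3, #4, #5, #6, #7: illegal at step 3, since #3 read() → 13 cannot apply there
e.g. #1, #2, #3, #4, #5, #7, #6: illegal at step 3, since #3 read() → 13 cannot apply there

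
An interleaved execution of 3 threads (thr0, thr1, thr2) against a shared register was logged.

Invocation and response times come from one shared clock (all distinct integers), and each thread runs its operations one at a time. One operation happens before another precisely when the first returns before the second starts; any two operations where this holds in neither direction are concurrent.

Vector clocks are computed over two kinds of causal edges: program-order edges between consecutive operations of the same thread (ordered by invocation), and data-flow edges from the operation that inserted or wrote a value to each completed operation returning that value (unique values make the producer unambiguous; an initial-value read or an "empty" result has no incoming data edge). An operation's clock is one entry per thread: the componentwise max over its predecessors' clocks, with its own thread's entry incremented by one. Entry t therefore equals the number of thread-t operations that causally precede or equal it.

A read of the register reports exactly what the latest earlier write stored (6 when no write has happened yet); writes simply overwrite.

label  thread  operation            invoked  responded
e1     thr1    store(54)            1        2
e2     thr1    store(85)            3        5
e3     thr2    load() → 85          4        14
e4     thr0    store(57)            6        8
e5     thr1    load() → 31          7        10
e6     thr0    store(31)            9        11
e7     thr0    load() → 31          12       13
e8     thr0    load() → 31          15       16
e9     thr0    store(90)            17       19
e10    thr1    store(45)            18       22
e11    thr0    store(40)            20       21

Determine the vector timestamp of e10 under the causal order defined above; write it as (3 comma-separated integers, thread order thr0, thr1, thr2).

(2, 4, 0)

e1 (invocation 1): nothing precedes it; thr1's component alone gives (0, 1, 0)
e4 (invocation 6): nothing precedes it; thr0's component alone gives (1, 0, 0)
from VC(e1)=(0, 1, 0), e2 (invoked 3) maxes components and bumps thr1 → (0, 2, 0)
from VC(e4)=(1, 0, 0), e6 (invoked 9) maxes components and bumps thr0 → (2, 0, 0)
from VC(e2)=(0, 2, 0), e3 (invoked 4) maxes components and bumps thr2 → (0, 2, 1)
from VC(e6)=(2, 0, 0), e7 (invoked 12) maxes components and bumps thr0 → (3, 0, 0)
from VC(e6)=(2, 0, 0), VC(e7)=(3, 0, 0), e8 (invoked 15) maxes components and bumps thr0 → (4, 0, 0)
from VC(e2)=(0, 2, 0), VC(e6)=(2, 0, 0), e5 (invoked 7) maxes components and bumps thr1 → (2, 3, 0)
from VC(e8)=(4, 0, 0), e9 (invoked 17) maxes components and bumps thr0 → (5, 0, 0)
from VC(e5)=(2, 3, 0), e10 (invoked 18) maxes components and bumps thr1 → (2, 4, 0)
from VC(e9)=(5, 0, 0), e11 (invoked 20) maxes components and bumps thr0 → (6, 0, 0)
target: VC(e10) = (2, 4, 0)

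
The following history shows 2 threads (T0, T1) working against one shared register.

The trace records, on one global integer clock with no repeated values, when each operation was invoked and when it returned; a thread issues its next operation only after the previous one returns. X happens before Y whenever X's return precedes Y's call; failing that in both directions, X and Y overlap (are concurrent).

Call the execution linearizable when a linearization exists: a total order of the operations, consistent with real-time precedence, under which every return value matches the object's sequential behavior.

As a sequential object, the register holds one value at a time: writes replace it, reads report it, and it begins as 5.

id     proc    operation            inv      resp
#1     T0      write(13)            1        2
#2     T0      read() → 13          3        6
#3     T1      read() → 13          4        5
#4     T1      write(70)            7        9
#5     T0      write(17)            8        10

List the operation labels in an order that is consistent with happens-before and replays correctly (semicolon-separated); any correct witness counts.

#1; #2; #3; #4; #5

after step 1 (#1 write(13)): value 13
after step 2 (#2 read() → 13): value 13
after step 3 (#3 read() → 13): value 13
after step 4 (#4 write(70)): value 70
after step 5 (#5 write(17)): value 17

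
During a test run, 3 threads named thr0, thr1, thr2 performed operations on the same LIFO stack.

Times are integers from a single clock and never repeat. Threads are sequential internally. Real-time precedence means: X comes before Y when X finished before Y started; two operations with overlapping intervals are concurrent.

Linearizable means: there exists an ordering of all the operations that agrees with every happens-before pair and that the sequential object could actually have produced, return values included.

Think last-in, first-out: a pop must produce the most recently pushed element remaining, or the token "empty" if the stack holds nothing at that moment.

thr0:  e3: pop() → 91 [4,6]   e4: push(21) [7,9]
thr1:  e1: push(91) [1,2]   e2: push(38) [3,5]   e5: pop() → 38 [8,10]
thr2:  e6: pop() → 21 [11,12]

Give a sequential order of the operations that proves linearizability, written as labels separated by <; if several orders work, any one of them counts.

after step 1 (e1 push(91)): stack <91>
after step 2 (e3 pop() → 91): stack <>
after step 3 (e2 push(38)): stack <38>
after step 4 (e5 pop() → 38): stack <>
after step 5 (e4 push(21)): stack <21>
after step 6 (e6 pop() → 21): stack <>

e1 < e3 < e2 < e5 < e4 < e6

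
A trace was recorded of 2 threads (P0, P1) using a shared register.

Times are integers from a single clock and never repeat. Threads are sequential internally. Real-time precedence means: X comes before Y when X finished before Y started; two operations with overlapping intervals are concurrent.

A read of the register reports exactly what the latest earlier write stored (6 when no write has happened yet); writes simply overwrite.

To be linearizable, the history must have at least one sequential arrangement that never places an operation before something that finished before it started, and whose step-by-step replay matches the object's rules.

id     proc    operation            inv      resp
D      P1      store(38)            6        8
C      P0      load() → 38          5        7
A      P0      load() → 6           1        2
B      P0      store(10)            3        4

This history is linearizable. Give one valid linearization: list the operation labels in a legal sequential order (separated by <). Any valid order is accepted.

A < B < D < C

after step 1 (A load() → 6): value 6
after step 2 (B store(10)): value 10
after step 3 (D store(38)): value 38
after step 4 (C load() → 38): value 38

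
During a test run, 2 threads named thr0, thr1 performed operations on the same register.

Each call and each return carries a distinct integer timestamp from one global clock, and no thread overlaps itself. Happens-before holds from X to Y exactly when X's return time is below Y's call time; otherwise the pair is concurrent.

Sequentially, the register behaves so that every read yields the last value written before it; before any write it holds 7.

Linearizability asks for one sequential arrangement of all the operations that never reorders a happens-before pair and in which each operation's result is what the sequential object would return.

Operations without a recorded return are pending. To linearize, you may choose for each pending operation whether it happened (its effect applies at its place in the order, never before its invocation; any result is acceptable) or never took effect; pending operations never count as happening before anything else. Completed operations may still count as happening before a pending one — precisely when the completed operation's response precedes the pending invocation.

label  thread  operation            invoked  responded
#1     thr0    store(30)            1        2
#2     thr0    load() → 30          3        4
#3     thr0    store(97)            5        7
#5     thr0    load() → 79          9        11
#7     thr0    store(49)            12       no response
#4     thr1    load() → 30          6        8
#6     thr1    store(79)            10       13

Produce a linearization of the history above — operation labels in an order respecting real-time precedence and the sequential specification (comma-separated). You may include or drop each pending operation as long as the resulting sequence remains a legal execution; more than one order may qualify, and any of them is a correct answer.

1. #1 store(30), leaving value 30
2. #2 load() → 30, leaving value 30
3. #4 load() → 30, leaving value 30
4. #3 store(97), leaving value 97
5. #6 store(79), leaving value 79
6. #5 load() → 79, leaving value 79

#1, #2, #4, #3, #6, #5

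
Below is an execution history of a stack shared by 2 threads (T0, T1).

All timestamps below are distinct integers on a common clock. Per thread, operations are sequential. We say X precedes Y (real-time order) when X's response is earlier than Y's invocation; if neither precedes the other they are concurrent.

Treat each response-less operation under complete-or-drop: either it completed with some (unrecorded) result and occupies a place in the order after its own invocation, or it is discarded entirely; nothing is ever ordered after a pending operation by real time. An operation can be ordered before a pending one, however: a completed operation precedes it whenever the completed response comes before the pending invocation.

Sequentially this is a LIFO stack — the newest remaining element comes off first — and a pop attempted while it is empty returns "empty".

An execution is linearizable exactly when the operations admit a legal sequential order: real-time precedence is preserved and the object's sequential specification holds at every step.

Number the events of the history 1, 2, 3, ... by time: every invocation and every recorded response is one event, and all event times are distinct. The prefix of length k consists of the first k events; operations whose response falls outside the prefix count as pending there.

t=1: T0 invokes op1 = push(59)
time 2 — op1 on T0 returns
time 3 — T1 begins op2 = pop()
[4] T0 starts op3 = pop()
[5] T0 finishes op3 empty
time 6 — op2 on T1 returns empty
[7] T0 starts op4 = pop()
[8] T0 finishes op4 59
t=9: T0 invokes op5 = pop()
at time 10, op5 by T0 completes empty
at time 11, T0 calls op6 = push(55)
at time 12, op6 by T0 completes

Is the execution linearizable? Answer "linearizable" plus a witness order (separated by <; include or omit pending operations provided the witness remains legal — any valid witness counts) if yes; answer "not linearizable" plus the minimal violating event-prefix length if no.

through event 5 a valid linearization exists; event 6 (op2 responding at time 6) ends that
no legal order exists: 2 real-time-consistent candidates over 3 completed stack operations, all rejected
e.g. op1, op2, op3: illegal at step 2, since op2 pop() → empty cannot apply there
e.g. op1, op3, op2: illegal at step 2, since op3 pop() → empty cannot apply there

not linearizable — minimal violating prefix: 6 events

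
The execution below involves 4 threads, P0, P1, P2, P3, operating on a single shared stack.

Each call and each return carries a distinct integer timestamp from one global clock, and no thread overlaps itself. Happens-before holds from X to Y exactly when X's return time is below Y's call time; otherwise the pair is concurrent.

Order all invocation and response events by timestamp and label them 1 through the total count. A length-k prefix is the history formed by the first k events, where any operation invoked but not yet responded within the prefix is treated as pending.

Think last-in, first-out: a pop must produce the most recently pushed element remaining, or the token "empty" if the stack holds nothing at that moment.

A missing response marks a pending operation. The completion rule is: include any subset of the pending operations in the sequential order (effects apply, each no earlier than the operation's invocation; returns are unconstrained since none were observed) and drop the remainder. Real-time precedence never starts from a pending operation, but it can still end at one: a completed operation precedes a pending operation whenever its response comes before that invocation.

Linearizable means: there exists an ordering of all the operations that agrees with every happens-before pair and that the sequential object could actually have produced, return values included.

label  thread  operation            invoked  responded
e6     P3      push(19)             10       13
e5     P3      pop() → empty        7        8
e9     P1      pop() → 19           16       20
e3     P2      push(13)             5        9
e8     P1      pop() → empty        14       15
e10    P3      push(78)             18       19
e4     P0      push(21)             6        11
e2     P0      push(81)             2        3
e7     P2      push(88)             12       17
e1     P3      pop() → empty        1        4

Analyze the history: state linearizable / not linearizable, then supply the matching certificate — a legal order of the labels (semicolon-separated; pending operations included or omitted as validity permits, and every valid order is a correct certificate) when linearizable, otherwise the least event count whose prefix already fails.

not linearizable — minimal violating prefix: 8 events

through event 7 a valid linearization exists; event 8 (e5 responding at time 8) ends that
the 3 completed operations admit 2 real-time orders; each fails the stack replay
completion choices over the 2 pending operations (e3, e4) were checked; none helps
for example e1, e2, e5 (pending dropped) fails at step 3: e5 pop() → empty is not legal there
for example e2, e1, e5 (pending dropped) fails at step 2: e1 pop() → empty is not legal there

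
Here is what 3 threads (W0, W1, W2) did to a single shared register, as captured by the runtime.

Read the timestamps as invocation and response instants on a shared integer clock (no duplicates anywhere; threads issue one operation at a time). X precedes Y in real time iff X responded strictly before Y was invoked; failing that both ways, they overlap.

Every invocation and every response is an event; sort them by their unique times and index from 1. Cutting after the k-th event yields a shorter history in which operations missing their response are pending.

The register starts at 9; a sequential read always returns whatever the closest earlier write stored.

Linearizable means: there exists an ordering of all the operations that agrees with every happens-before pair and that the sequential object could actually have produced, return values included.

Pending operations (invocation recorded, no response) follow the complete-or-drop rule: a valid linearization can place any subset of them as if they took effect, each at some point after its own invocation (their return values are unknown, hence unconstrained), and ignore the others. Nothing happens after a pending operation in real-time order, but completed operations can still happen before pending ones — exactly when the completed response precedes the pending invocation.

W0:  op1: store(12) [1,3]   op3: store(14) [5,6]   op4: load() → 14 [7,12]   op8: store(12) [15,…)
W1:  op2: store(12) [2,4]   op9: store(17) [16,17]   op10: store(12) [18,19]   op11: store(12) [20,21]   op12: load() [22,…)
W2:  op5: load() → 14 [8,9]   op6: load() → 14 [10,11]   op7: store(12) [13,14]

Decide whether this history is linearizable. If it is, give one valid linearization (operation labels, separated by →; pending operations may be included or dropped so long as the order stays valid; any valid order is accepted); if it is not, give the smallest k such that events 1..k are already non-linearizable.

1. op1 store(12), leaving value 12
2. op2 store(12), leaving value 12
3. op3 store(14), leaving value 14
4. op4 load() → 14, leaving value 14
5. op5 load() → 14, leaving value 14
6. op6 load() → 14, leaving value 14
7. op7 store(12), leaving value 12
8. op8 store(12) (pending, included), leaving value 12
9. op9 store(17), leaving value 17
10. op10 store(12), leaving value 12
11. op11 store(12), leaving value 12

linearizable — witness: op1 → op2 → op3 → op4 → op5 → op6 → op7 → op8 → op9 → op10 → op11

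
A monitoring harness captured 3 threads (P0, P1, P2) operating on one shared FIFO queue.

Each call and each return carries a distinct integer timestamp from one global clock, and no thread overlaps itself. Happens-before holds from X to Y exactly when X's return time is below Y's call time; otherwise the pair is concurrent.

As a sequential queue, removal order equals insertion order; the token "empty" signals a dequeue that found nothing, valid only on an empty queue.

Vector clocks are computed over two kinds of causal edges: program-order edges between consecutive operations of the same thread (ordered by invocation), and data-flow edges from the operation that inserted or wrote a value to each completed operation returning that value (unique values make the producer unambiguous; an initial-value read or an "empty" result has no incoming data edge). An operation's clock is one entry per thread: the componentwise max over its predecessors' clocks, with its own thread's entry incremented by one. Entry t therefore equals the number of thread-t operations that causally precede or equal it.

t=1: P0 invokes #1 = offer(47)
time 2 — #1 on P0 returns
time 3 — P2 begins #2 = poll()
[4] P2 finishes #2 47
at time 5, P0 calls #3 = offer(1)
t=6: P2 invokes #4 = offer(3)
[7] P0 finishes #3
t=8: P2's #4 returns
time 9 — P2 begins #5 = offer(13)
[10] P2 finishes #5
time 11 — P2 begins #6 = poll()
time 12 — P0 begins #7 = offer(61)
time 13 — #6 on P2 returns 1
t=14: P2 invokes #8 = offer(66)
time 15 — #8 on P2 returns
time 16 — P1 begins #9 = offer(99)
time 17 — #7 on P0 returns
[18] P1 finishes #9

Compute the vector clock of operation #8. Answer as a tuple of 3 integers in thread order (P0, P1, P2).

(2, 0, 5)

root op #9, invoked 16: fresh clock plus P1's own tick → (0, 1, 0)
root op #1, invoked 1: fresh clock plus P0's own tick → (1, 0, 0)
#2, invoked 3, takes VC(#1)=(1, 0, 0) under max, adds 1 for P2 → (1, 0, 1)
#3, invoked 5, takes VC(#1)=(1, 0, 0) under max, adds 1 for P0 → (2, 0, 0)
#4, invoked 6, takes VC(#2)=(1, 0, 1) under max, adds 1 for P2 → (1, 0, 2)
#7, invoked 12, takes VC(#3)=(2, 0, 0) under max, adds 1 for P0 → (3, 0, 0)
#5, invoked 9, takes VC(#4)=(1, 0, 2) under max, adds 1 for P2 → (1, 0, 3)
#6, invoked 11, takes VC(#3)=(2, 0, 0), VC(#5)=(1, 0, 3) under max, adds 1 for P2 → (2, 0, 4)
#8, invoked 14, takes VC(#6)=(2, 0, 4) under max, adds 1 for P2 → (2, 0, 5)
target: VC(#8) = (2, 0, 5)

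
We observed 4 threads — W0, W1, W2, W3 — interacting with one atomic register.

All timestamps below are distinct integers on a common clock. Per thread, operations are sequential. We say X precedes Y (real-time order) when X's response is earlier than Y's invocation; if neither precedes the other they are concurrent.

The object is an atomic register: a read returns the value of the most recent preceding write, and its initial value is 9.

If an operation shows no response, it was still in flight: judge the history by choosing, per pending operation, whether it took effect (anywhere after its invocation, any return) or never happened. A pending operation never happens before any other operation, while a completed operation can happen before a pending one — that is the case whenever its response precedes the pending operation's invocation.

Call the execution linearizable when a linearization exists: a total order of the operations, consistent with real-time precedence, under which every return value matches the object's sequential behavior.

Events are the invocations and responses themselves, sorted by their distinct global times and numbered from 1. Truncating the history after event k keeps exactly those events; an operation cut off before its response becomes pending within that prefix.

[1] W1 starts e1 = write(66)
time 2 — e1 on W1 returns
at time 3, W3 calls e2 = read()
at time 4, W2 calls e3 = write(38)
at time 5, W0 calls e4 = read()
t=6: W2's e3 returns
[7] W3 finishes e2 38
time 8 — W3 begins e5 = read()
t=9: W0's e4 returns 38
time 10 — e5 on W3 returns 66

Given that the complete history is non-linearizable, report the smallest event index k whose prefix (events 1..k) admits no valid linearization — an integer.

events 1..9 are linearizable; a witness order is e1, e3, e2, e4:
step 1: e1 write(66) — value 66
step 2: e3 write(38) — value 38
step 3: e2 read() → 38 — value 38
step 4: e4 read() → 38 — value 38
with event 10 included (e5 responding at time 10), all real-time-consistent orders fail
one such order, e1, e2, e3, e4, e5, breaks at step 2 where e2 read() → 38 is illegal
one such order, e1, e2, e3, e5, e4, breaks at step 2 where e2 read() → 38 is illegal

10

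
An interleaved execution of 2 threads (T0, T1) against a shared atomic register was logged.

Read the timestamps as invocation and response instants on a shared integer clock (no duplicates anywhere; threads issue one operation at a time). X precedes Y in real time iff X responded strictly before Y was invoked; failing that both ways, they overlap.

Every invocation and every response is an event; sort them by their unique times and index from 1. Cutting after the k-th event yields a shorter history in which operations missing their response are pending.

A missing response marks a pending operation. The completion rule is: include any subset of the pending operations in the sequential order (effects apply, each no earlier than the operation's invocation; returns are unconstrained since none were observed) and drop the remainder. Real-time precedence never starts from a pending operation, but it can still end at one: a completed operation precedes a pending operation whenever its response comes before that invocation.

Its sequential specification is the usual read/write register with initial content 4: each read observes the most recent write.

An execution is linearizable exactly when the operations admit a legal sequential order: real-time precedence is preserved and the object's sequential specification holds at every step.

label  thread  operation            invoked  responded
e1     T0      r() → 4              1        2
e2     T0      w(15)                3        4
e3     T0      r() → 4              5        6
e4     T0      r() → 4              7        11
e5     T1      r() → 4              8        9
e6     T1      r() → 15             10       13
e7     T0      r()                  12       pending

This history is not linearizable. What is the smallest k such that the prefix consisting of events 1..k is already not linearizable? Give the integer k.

a valid linearization of events 1..5 exists, for instance e1, e2:
step 1: e1 r() → 4 — value 4
step 2: e2 w(15) — value 15
adding event 6 (e3 responds at 6) leaves no legal real-time order
for example e1, e2, e3 fails at step 3: e3 r() → 4 is not legal there

6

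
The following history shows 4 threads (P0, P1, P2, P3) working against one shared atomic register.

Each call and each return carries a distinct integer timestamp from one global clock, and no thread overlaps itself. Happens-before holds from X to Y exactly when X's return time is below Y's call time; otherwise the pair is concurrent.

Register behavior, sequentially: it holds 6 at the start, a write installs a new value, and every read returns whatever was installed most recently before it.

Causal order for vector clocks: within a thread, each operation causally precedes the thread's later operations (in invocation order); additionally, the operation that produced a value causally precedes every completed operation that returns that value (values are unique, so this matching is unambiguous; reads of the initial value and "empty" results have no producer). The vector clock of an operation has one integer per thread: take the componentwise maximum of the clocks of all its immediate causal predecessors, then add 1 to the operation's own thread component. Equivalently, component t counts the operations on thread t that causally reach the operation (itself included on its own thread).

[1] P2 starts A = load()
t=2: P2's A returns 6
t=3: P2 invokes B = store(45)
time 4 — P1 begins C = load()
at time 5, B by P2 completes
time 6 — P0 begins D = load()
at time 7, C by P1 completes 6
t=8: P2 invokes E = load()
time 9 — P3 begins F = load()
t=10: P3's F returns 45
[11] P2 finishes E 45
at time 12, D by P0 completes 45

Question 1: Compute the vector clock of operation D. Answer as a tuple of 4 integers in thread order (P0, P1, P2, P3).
Answer: (1, 0, 2, 0)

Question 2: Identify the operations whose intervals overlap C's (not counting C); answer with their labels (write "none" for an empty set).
Answer: B, D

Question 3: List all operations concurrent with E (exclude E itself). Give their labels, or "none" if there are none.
Answer: D, F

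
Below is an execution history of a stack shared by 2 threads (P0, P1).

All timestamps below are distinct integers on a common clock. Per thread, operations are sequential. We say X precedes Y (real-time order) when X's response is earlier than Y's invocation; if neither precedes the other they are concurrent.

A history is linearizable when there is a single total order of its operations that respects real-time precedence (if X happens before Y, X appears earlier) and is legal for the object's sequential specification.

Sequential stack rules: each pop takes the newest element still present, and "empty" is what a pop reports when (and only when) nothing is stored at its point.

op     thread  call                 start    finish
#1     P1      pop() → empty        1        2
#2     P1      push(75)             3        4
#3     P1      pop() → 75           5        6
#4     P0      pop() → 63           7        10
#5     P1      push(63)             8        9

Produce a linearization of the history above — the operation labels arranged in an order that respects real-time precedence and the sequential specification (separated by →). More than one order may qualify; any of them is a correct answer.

step 1: #1 pop() → empty — stack <>
step 2: #2 push(75) — stack <75>
step 3: #3 pop() → 75 — stack <>
step 4: #5 push(63) — stack <63>
step 5: #4 pop() → 63 — stack <>

#1 → #2 → #3 → #5 → #4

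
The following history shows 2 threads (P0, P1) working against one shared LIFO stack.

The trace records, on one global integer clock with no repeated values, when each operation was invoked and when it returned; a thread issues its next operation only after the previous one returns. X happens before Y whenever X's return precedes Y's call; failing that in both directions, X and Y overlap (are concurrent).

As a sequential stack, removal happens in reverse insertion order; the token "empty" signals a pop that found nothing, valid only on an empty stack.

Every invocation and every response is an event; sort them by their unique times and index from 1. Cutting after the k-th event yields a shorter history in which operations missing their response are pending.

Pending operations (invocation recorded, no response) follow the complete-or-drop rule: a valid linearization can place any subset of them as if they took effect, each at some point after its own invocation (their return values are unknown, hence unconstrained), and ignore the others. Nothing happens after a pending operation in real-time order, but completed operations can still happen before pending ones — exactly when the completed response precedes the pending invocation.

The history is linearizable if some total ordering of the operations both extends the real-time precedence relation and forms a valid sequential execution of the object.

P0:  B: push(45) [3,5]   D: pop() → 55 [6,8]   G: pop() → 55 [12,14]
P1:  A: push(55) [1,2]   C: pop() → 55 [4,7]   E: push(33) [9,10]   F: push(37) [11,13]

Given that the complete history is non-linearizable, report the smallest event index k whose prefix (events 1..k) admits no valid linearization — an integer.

8

a valid linearization of events 1..7 exists, for instance A, B, D, C:
after step 1 (A push(55)): stack <55>
after step 2 (B push(45)): stack <55,45>
after step 3 (D pop() (pending, included)): stack <55>
after step 4 (C pop() → 55): stack <>
once event 8 joins (D's response, time 8), exhaustive search finds no witness
sample order A, B, C, D stalls at step 3 — C pop() → 55 has no legal effect
sample order A, B, D, C stalls at step 3 — D pop() → 55 has no legal effect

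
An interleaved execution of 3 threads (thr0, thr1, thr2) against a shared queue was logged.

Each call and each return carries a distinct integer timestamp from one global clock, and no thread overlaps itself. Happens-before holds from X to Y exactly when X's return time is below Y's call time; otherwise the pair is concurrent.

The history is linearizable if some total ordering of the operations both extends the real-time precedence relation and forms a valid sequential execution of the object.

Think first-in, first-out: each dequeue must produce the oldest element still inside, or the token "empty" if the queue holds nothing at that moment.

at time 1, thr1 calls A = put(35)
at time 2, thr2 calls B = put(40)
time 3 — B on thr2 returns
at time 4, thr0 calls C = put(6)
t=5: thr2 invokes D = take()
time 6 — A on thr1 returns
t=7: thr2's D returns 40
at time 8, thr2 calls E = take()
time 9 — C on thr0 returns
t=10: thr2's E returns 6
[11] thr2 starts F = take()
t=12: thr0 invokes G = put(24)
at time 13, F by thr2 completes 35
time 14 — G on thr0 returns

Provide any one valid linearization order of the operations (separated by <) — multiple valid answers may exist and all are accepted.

1. B put(40), leaving queue <40>
2. C put(6), leaving queue <40,6>
3. A put(35), leaving queue <40,6,35>
4. D take() → 40, leaving queue <6,35>
5. E take() → 6, leaving queue <35>
6. F take() → 35, leaving queue <>
7. G put(24), leaving queue <24>

B < C < A < D < E < F < G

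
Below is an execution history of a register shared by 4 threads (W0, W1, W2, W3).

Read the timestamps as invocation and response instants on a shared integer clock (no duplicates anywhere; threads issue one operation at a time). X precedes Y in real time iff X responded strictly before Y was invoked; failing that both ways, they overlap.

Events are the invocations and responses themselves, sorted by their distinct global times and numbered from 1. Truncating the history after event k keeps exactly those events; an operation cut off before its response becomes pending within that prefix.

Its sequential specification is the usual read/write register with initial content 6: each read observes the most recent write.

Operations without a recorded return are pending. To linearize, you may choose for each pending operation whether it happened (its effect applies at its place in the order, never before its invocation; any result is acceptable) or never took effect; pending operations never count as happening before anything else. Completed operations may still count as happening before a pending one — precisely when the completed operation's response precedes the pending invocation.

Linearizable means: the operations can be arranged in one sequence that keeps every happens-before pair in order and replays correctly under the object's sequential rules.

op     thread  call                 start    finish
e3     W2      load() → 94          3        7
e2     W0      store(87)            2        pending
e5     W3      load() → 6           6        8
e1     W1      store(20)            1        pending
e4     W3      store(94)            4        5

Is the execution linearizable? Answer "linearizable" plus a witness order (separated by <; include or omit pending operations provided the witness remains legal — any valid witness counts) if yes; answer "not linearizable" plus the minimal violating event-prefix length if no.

cut after 7 events: linearizable; cut after 8 events (e5 responds, time 8): not linearizable
all 3 real-time-respecting orders fail — 3 completed register operations, no legal replay
completion choices over the 2 pending operations (e1, e2) were checked; none helps
for example e3, e4, e5 (pending dropped) fails at step 1: e3 load() → 94 is not legal there
for example e4, e3, e5 (pending dropped) fails at step 3: e5 load() → 6 is not legal there

not linearizable — minimal violating prefix: 8 events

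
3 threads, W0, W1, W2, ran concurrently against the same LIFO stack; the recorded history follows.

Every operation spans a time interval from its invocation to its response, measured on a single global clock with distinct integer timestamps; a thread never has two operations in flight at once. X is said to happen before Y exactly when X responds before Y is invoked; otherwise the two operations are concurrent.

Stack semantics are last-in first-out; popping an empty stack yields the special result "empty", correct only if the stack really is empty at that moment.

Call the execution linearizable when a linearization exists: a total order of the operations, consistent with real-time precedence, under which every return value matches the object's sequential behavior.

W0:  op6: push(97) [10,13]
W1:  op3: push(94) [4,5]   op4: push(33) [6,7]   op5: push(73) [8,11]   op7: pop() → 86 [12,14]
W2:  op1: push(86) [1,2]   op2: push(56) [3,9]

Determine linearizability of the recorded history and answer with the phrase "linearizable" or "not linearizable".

events 1..13 are fine; event 14 — the response of op7 at time 14 — makes the prefix non-linearizable
every one of the 11 real-time-consistent orders over 7 completed LIFO stack ops fails the sequential spec
take op1, op2, op3, op4, op5, op6, op7: step 7 already fails, because op7 pop() → 86 cannot occur there
take op1, op2, op3, op4, op5, op7, op6: step 6 already fails, because op7 pop() → 86 cannot occur there

not linearizable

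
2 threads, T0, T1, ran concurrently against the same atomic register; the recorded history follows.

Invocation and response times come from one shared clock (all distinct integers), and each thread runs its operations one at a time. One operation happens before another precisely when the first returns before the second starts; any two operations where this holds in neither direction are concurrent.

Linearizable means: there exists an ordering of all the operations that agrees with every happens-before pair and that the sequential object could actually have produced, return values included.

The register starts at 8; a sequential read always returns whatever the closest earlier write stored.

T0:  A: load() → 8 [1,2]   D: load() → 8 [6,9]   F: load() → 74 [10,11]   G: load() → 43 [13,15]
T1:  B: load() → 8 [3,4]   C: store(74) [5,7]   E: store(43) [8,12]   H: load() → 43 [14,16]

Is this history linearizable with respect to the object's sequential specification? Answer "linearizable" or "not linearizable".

linearizable

witness order: A, B, D, C, F, E, G, H
1. A load() → 8, leaving value 8
2. B load() → 8, leaving value 8
3. D load() → 8, leaving value 8
4. C store(74), leaving value 74
5. F load() → 74, leaving value 74
6. E store(43), leaving value 43
7. G load() → 43, leaving value 43
8. H load() → 43, leaving value 43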